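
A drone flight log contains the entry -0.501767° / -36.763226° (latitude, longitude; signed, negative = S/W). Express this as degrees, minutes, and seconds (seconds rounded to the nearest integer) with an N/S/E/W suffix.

Latitude is negative → S; |value| = 0.501767
φ: 0.501767° → 30.10602′; 0.10602 × 60 = 6.36″
Longitude is negative → W; |value| = 36.763226
Lon: whole degrees 36; 45.79356′ → 45′ and 47.61″

0°30′6″ S, 36°45′48″ W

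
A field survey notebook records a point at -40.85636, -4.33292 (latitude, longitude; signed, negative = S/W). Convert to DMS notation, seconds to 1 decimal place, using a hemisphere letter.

40°51′22.9″ S, 4°19′58.5″ W

Latitude is negative → S; |value| = 40.856360
Latitude: 0.856360° → 51.38160′; 0.38160 × 60 = 22.896″
Longitude is negative → W; |value| = 4.332920
Lon: whole degrees 4; 19.97520′ → 19′ and 58.512″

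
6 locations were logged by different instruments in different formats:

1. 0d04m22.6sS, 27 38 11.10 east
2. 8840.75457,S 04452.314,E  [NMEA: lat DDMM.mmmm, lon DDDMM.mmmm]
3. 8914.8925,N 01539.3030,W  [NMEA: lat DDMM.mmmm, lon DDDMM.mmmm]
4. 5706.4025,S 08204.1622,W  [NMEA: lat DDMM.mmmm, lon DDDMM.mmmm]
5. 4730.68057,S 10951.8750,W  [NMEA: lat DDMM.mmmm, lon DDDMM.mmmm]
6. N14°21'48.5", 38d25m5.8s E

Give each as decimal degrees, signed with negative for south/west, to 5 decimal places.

Point 1:
  Lat: 0° + 4/60 + 22.6/3600 = 0 + 0.066667 + 0.006278 = 0.072944
  S → negative
  Lon: 27° + 38/60 + 11.1/3600 = 27 + 0.633333 + 0.003083 = 27.636417
  E → positive
Point 2:
  Lat: split at 2 digits → 88° and 40.75457′; 88 + 40.75457/60 = 88.679243
  hemisphere S, so the sign is −
  λ: split at 3 digits → 044° and 52.314′; 44 + 52.314/60 = 44.871900
  E → positive
Point 3:
  Latitude: degrees = first 2 digits = 89, minutes = 14.8925; 89 + 14.8925/60 = 89.248208
  N → positive
  Longitude: degrees = first 3 digits = 15, minutes = 39.303; 15 + 39.303/60 = 15.655050
  W → negative
Point 4:
  φ: degrees = first 2 digits = 57, minutes = 6.4025; 57 + 6.4025/60 = 57.106708
  S ⇒ negate
  Lon: degrees = first 3 digits = 82, minutes = 4.1622; 82 + 4.1622/60 = 82.069370
  W ⇒ negate
Point 5:
  Lat: degrees = first 2 digits = 47, minutes = 30.68057; 47 + 30.68057/60 = 47.511343
  S → negative
  Lon: degrees = first 3 digits = 109, minutes = 51.875; 109 + 51.875/60 = 109.864583
  W ⇒ negate
Point 6:
  φ: 14° + 21/60 + 48.5/3600 = 14 + 0.350000 + 0.013472 = 14.363472
  N ⇒ keep positive
  λ: 38 + 25/60 + 5.8/3600 = 38.418278
  E ⇒ keep positive

1. -0.07294, 27.63642
2. -88.67924, 44.87190
3. 89.24821, -15.65505
4. -57.10671, -82.06937
5. -47.51134, -109.86458
6. 14.36347, 38.41828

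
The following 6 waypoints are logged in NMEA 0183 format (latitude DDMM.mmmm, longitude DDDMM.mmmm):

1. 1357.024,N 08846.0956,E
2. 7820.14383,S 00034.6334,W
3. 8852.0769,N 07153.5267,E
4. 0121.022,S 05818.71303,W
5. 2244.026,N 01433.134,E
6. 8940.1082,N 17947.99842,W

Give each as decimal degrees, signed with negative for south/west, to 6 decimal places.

1. 13.950400, 88.768260
2. -78.335731, -0.577223
3. 88.867948, 71.892112
4. -1.350367, -58.311884
5. 22.733767, 14.552233
6. 89.668470, -179.799974

Point 1:
  Latitude: degrees = first 2 digits = 13, minutes = 57.024; 13 + 57.024/60 = 13.9504000
  N ⇒ keep positive
  λ: split at 3 digits → 088° and 46.0956′; 88 + 46.0956/60 = 88.7682600
  E ⇒ keep positive
Point 2:
  Latitude: degrees = first 2 digits = 78, minutes = 20.14383; 78 + 20.14383/60 = 78.3357305
  S ⇒ negate
  λ: degrees = first 3 digits = 0, minutes = 34.6334; 0 + 34.6334/60 = 0.5772233
  W → negative
Point 3:
  Lat: split at 2 digits → 88° and 52.0769′; 88 + 52.0769/60 = 88.8679483
  N → positive
  λ: split at 3 digits → 071° and 53.5267′; 71 + 53.5267/60 = 71.8921117
  E ⇒ keep positive
Point 4:
  Lat: degrees = first 2 digits = 1, minutes = 21.022; 1 + 21.022/60 = 1.3503667
  hemisphere S, so the sign is −
  λ: split at 3 digits → 058° and 18.71303′; 58 + 18.71303/60 = 58.3118838
  W ⇒ negate
Point 5:
  Latitude: degrees = first 2 digits = 22, minutes = 44.026; 22 + 44.026/60 = 22.7337667
  N → positive
  Longitude: degrees = first 3 digits = 14, minutes = 33.134; 14 + 33.134/60 = 14.5522333
  E ⇒ keep positive
Point 6:
  φ: split at 2 digits → 89° and 40.1082′; 89 + 40.1082/60 = 89.6684700
  N → positive
  λ: degrees = first 3 digits = 179, minutes = 47.99842; 179 + 47.99842/60 = 179.7999737
  hemisphere W, so the sign is −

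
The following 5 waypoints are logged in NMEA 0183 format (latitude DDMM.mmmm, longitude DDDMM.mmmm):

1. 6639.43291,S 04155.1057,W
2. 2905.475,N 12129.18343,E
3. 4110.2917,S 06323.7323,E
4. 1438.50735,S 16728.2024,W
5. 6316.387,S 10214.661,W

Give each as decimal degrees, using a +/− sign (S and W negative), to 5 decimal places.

Point 1:
  Latitude: split at 2 digits → 66° and 39.43291′; 66 + 39.43291/60 = 66.657215
  hemisphere S, so the sign is −
  Lon: degrees = first 3 digits = 41, minutes = 55.1057; 41 + 55.1057/60 = 41.918428
  W → negative
Point 2:
  Latitude: split at 2 digits → 29° and 5.475′; 29 + 5.475/60 = 29.091250
  N → positive
  λ: degrees = first 3 digits = 121, minutes = 29.18343; 121 + 29.18343/60 = 121.486391
  E → positive
Point 3:
  φ: degrees = first 2 digits = 41, minutes = 10.2917; 41 + 10.2917/60 = 41.171528
  S → negative
  Longitude: degrees = first 3 digits = 63, minutes = 23.7323; 63 + 23.7323/60 = 63.395538
  E → positive
Point 4:
  φ: degrees = first 2 digits = 14, minutes = 38.50735; 14 + 38.50735/60 = 14.641789
  hemisphere S, so the sign is −
  Longitude: degrees = first 3 digits = 167, minutes = 28.2024; 167 + 28.2024/60 = 167.470040
  hemisphere W, so the sign is −
Point 5:
  Latitude: split at 2 digits → 63° and 16.387′; 63 + 16.387/60 = 63.273117
  hemisphere S, so the sign is −
  Lon: degrees = first 3 digits = 102, minutes = 14.661; 102 + 14.661/60 = 102.244350
  W → negative

1. -66.65722, -41.91843
2. 29.09125, 121.48639
3. -41.17153, 63.39554
4. -14.64179, -167.47004
5. -63.27312, -102.24435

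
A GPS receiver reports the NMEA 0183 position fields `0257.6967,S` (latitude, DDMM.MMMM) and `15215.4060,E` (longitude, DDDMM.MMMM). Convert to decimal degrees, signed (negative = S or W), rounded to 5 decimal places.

Latitude: split at 2 digits → 02° and 57.6967′; 2 + 57.6967/60 = 2.961612
hemisphere S, so the sign is −
Lon: split at 3 digits → 152° and 15.406′; 152 + 15.406/60 = 152.256767
E → positive

-2.96161, 152.25677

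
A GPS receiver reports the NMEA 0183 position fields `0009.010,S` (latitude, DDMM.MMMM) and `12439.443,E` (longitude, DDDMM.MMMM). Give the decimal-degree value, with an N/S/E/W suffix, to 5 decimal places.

Lat: split at 2 digits → 00° and 9.01′; 0 + 9.01/60 = 0.150167
Longitude: degrees = first 3 digits = 124, minutes = 39.443; 124 + 39.443/60 = 124.657383

0.15017° S, 124.65738° E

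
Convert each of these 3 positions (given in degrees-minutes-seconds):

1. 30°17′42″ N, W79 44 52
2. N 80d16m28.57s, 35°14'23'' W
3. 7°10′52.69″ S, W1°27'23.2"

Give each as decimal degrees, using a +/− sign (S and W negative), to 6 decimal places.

1. 30.295000, -79.747778
2. 80.274603, -35.239722
3. -7.181303, -1.456444

Point 1:
  Lat: 30 + 17/60 + 42/3600 = 30.2950000
  N → positive
  λ: 79° + 44/60 + 52/3600 = 79 + 0.733333 + 0.014444 = 79.7477778
  hemisphere W, so the sign is −
Point 2:
  Latitude: 80° + 16/60 + 28.57/3600 = 80 + 0.266667 + 0.007936 = 80.2746028
  N → positive
  Longitude: 35° + 14/60 + 23/3600 = 35 + 0.233333 + 0.006389 = 35.2397222
  W → negative
Point 3:
  φ: 10′ + 52.69″ = 10.87817′; 7 + 10.87817/60 = 7.1813028
  hemisphere S, so the sign is −
  Lon: 1° + 27/60 + 23.2/3600 = 1 + 0.450000 + 0.006444 = 1.4564444
  W ⇒ negate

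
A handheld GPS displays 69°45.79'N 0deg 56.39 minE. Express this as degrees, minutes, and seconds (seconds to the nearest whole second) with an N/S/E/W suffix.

69°45′47″ N, 0°56′23″ E

φ: 45.79000′ → 45′ and 0.79000 × 60 = 47.40″
Lon: fractional minutes 0.39000 × 60 = 23.40″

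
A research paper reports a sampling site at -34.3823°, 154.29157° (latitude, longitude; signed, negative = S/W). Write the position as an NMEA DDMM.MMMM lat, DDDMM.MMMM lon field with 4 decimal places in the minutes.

Latitude is negative → S; |value| = 34.382300
Lat: fractional part 0.382300 → 22.938000 minutes
Lon: minutes = (154.291570 − 154) × 60 = 17.494200

3422.9380,S / 15417.4942,E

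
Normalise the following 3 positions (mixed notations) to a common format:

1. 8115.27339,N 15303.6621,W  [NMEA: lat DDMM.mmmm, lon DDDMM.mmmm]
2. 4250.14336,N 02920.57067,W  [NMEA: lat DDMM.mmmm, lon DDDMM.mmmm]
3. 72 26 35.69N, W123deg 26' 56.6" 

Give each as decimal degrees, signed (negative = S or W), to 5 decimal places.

1. 81.25456, -153.06104
2. 42.83572, -29.34284
3. 72.44325, -123.44906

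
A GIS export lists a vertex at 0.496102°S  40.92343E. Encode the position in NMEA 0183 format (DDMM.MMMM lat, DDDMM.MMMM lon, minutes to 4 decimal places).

0029.7661,S / 04055.4058,E

Latitude: 0° + 0.496102 × 60 = 0° 29.766120′
λ: 40° + 0.923430 × 60 = 40° 55.405800′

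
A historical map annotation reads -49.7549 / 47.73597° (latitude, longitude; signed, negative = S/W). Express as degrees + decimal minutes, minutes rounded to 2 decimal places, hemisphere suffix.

Latitude is negative → S; |value| = 49.754900
Lat: fractional part 0.754900 → 45.2940 minutes
λ: 47° + 0.735970 × 60 = 47° 44.1582′

49° 45.29′ S, 47° 44.16′ E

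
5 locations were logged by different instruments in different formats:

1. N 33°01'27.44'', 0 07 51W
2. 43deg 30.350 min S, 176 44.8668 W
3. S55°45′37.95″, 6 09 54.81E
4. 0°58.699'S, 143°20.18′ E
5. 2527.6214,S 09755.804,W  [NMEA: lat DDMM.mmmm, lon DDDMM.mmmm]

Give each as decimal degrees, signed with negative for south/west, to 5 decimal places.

1. 33.02429, -0.13083
2. -43.50583, -176.74778
3. -55.76054, 6.16523
4. -0.97832, 143.33633
5. -25.46036, -97.93007

Point 1:
  φ: 1′ + 27.44″ = 1.45733′; 33 + 1.45733/60 = 33.024289
  N ⇒ keep positive
  λ: 7′ + 51″ = 7.85000′; 0 + 7.85000/60 = 0.130833
  hemisphere W, so the sign is −
Point 2:
  φ: 30.35′ = 0.505833°; total 43.505833
  S ⇒ negate
  Lon: 44.8668′ = 0.747780°; total 176.747780
  W → negative
Point 3:
  Latitude: 55 + 45/60 + 37.95/3600 = 55.760542
  S ⇒ negate
  λ: 6° + 9/60 + 54.81/3600 = 6 + 0.150000 + 0.015225 = 6.165225
  E ⇒ keep positive
Point 4:
  φ: 58.699′ = 0.978317°; total 0.978317
  S ⇒ negate
  λ: 20.18′ = 0.336333°; total 143.336333
  E ⇒ keep positive
Point 5:
  Lat: split at 2 digits → 25° and 27.6214′; 25 + 27.6214/60 = 25.460357
  hemisphere S, so the sign is −
  λ: split at 3 digits → 097° and 55.804′; 97 + 55.804/60 = 97.930067
  W → negative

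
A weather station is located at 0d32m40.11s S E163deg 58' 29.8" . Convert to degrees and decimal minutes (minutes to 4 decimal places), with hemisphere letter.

0° 32.6685′ S, 163° 58.4967′ E

φ: 32 + 40.11/60 = 32.668500′
λ: 58 + 29.8/60 = 58.496667′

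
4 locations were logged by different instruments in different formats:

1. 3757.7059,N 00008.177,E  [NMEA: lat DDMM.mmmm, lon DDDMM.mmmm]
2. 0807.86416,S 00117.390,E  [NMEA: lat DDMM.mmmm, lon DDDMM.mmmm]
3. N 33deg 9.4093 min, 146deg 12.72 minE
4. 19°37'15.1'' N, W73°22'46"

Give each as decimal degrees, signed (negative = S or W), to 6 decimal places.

Point 1:
  Lat: degrees = first 2 digits = 37, minutes = 57.7059; 37 + 57.7059/60 = 37.9617650
  N → positive
  Lon: split at 3 digits → 000° and 8.177′; 0 + 8.177/60 = 0.1362833
  E ⇒ keep positive
Point 2:
  Latitude: split at 2 digits → 08° and 7.86416′; 8 + 7.86416/60 = 8.1310693
  hemisphere S, so the sign is −
  λ: degrees = first 3 digits = 1, minutes = 17.39; 1 + 17.39/60 = 1.2898333
  E ⇒ keep positive
Point 3:
  φ: 33 + 9.4093/60 = 33.1568217
  N → positive
  λ: 12.72′ = 0.212000°; total 146.2120000
  E → positive
Point 4:
  Latitude: 37′ + 15.1″ = 37.25167′; 19 + 37.25167/60 = 19.6208611
  N ⇒ keep positive
  Longitude: 22′ + 46″ = 22.76667′; 73 + 22.76667/60 = 73.3794444
  hemisphere W, so the sign is −

1. 37.961765, 0.136283
2. -8.131069, 1.289833
3. 33.156822, 146.212000
4. 19.620861, -73.379444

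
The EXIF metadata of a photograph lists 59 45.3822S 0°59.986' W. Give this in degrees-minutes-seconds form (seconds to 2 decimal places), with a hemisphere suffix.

Latitude: fractional minutes 0.38220 × 60 = 22.9320″
λ: 59.98600′ → 59′ and 0.98600 × 60 = 59.1600″

59°45′22.93″ S, 0°59′59.16″ W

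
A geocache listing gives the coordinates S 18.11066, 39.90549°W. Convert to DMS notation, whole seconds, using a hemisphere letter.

φ: 0.110660° → 6.63960′; 0.63960 × 60 = 38.38″
Lon: 0.905490 × 60 = 54.32940′ → 54′, remainder × 60 = 19.76″

18°06′38″ S, 39°54′20″ W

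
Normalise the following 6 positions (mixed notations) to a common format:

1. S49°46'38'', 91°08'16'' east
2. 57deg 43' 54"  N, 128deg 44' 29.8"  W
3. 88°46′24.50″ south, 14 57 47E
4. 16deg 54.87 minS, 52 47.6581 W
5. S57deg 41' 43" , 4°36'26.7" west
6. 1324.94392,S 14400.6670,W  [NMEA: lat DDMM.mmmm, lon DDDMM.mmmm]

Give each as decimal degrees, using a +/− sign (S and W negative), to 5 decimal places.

1. -49.77722, 91.13778
2. 57.73167, -128.74161
3. -88.77347, 14.96306
4. -16.91450, -52.79430
5. -57.69528, -4.60742
6. -13.41573, -144.01112

Point 1:
  Latitude: 49 + 46/60 + 38/3600 = 49.777222
  S ⇒ negate
  λ: 8′ + 16″ = 8.26667′; 91 + 8.26667/60 = 91.137778
  E → positive
Point 2:
  Latitude: 43′ + 54″ = 43.90000′; 57 + 43.90000/60 = 57.731667
  N ⇒ keep positive
  Lon: 128 + 44/60 + 29.8/3600 = 128.741611
  W ⇒ negate
Point 3:
  Lat: 46′ + 24.5″ = 46.40833′; 88 + 46.40833/60 = 88.773472
  hemisphere S, so the sign is −
  Lon: 14° + 57/60 + 47/3600 = 14 + 0.950000 + 0.013056 = 14.963056
  E → positive
Point 4:
  Latitude: 16 + 54.87/60 = 16.914500
  S → negative
  λ: 47.6581′ = 0.794302°; total 52.794302
  hemisphere W, so the sign is −
Point 5:
  Lat: 57 + 41/60 + 43/3600 = 57.695278
  S ⇒ negate
  Longitude: 4° + 36/60 + 26.7/3600 = 4 + 0.600000 + 0.007417 = 4.607417
  W → negative
Point 6:
  φ: degrees = first 2 digits = 13, minutes = 24.94392; 13 + 24.94392/60 = 13.415732
  hemisphere S, so the sign is −
  Longitude: degrees = first 3 digits = 144, minutes = 0.667; 144 + 0.667/60 = 144.011117
  W ⇒ negate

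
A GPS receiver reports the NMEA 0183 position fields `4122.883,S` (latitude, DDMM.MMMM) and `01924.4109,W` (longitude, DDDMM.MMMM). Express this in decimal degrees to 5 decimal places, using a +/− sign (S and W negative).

-41.38138, -19.40685

φ: split at 2 digits → 41° and 22.883′; 41 + 22.883/60 = 41.381383
S → negative
Lon: degrees = first 3 digits = 19, minutes = 24.4109; 19 + 24.4109/60 = 19.406848
W ⇒ negate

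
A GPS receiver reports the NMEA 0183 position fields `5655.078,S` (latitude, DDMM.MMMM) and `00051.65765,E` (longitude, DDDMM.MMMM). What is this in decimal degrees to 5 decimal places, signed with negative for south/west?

Latitude: degrees = first 2 digits = 56, minutes = 55.078; 56 + 55.078/60 = 56.917967
S ⇒ negate
Lon: split at 3 digits → 000° and 51.65765′; 0 + 51.65765/60 = 0.860961
E → positive

-56.91797, 0.86096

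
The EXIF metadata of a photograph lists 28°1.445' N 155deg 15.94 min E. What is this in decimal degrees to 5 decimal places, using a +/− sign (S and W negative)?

28.02408, 155.26567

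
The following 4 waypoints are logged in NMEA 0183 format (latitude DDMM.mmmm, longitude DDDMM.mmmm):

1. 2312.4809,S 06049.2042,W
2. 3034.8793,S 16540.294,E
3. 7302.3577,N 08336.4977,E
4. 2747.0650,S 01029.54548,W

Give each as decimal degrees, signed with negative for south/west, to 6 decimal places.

1. -23.208015, -60.820070
2. -30.581322, 165.671567
3. 73.039295, 83.608295
4. -27.784417, -10.492425

Point 1:
  Latitude: split at 2 digits → 23° and 12.4809′; 23 + 12.4809/60 = 23.2080150
  S → negative
  Longitude: split at 3 digits → 060° and 49.2042′; 60 + 49.2042/60 = 60.8200700
  W ⇒ negate
Point 2:
  Lat: degrees = first 2 digits = 30, minutes = 34.8793; 30 + 34.8793/60 = 30.5813217
  S → negative
  Longitude: split at 3 digits → 165° and 40.294′; 165 + 40.294/60 = 165.6715667
  E ⇒ keep positive
Point 3:
  Lat: split at 2 digits → 73° and 2.3577′; 73 + 2.3577/60 = 73.0392950
  N ⇒ keep positive
  Lon: split at 3 digits → 083° and 36.4977′; 83 + 36.4977/60 = 83.6082950
  E ⇒ keep positive
Point 4:
  Lat: split at 2 digits → 27° and 47.065′; 27 + 47.065/60 = 27.7844167
  S ⇒ negate
  λ: degrees = first 3 digits = 10, minutes = 29.54548; 10 + 29.54548/60 = 10.4924247
  W → negative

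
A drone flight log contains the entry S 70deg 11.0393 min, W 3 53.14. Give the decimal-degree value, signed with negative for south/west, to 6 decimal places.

Lat: 11.0393′ = 0.183988°; total 70.1839883
hemisphere S, so the sign is −
Longitude: 53.14′ = 0.885667°; total 3.8856667
W → negative

-70.183988, -3.885667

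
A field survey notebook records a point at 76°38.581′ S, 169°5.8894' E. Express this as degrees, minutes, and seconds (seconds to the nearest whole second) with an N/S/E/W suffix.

76°38′35″ S, 169°05′53″ E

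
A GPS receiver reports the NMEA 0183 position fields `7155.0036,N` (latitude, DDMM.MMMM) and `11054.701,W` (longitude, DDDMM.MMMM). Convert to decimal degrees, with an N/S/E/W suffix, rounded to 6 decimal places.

71.916727° N, 110.911683° W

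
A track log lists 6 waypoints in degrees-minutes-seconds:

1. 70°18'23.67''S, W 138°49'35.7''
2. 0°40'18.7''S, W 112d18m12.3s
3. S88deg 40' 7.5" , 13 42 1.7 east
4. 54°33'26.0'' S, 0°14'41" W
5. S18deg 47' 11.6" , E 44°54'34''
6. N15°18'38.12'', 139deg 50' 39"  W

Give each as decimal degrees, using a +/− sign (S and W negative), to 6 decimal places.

1. -70.306575, -138.826583
2. -0.671861, -112.303417
3. -88.668750, 13.700472
4. -54.557222, -0.244722
5. -18.786556, 44.909444
6. 15.310589, -139.844167

Point 1:
  Lat: 70° + 18/60 + 23.67/3600 = 70 + 0.300000 + 0.006575 = 70.3065750
  S ⇒ negate
  λ: 49′ + 35.7″ = 49.59500′; 138 + 49.59500/60 = 138.8265833
  W ⇒ negate
Point 2:
  Lat: 0° + 40/60 + 18.7/3600 = 0 + 0.666667 + 0.005194 = 0.6718611
  hemisphere S, so the sign is −
  Lon: 112° + 18/60 + 12.3/3600 = 112 + 0.300000 + 0.003417 = 112.3034167
  W ⇒ negate
Point 3:
  φ: 40′ + 7.5″ = 40.12500′; 88 + 40.12500/60 = 88.6687500
  S → negative
  Lon: 13° + 42/60 + 1.7/3600 = 13 + 0.700000 + 0.000472 = 13.7004722
  E ⇒ keep positive
Point 4:
  Lat: 33′ + 26″ = 33.43333′; 54 + 33.43333/60 = 54.5572222
  S → negative
  λ: 14′ + 41″ = 14.68333′; 0 + 14.68333/60 = 0.2447222
  hemisphere W, so the sign is −
Point 5:
  φ: 18° + 47/60 + 11.6/3600 = 18 + 0.783333 + 0.003222 = 18.7865556
  S → negative
  λ: 44 + 54/60 + 34/3600 = 44.9094444
  E ⇒ keep positive
Point 6:
  Lat: 15° + 18/60 + 38.12/3600 = 15 + 0.300000 + 0.010589 = 15.3105889
  N → positive
  Lon: 139 + 50/60 + 39/3600 = 139.8441667
  W → negative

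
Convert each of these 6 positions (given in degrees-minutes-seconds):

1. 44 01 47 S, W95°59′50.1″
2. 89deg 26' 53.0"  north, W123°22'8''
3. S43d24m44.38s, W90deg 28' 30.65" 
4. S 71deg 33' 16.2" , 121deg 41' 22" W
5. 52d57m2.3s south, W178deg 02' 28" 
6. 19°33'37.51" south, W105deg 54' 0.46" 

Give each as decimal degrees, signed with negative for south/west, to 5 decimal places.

1. -44.02972, -95.99725
2. 89.44806, -123.36889
3. -43.41233, -90.47518
4. -71.55450, -121.68944
5. -52.95064, -178.04111
6. -19.56042, -105.90013

Point 1:
  Lat: 44 + 1/60 + 47/3600 = 44.029722
  hemisphere S, so the sign is −
  Lon: 59′ + 50.1″ = 59.83500′; 95 + 59.83500/60 = 95.997250
  W → negative
Point 2:
  φ: 89 + 26/60 + 53/3600 = 89.448056
  N → positive
  Longitude: 22′ + 8″ = 22.13333′; 123 + 22.13333/60 = 123.368889
  W → negative
Point 3:
  φ: 24′ + 44.38″ = 24.73967′; 43 + 24.73967/60 = 43.412328
  S ⇒ negate
  λ: 90 + 28/60 + 30.65/3600 = 90.475181
  hemisphere W, so the sign is −
Point 4:
  φ: 71° + 33/60 + 16.2/3600 = 71 + 0.550000 + 0.004500 = 71.554500
  S ⇒ negate
  Longitude: 121 + 41/60 + 22/3600 = 121.689444
  hemisphere W, so the sign is −
Point 5:
  φ: 52° + 57/60 + 2.3/3600 = 52 + 0.950000 + 0.000639 = 52.950639
  hemisphere S, so the sign is −
  Longitude: 2′ + 28″ = 2.46667′; 178 + 2.46667/60 = 178.041111
  W ⇒ negate
Point 6:
  Lat: 19° + 33/60 + 37.51/3600 = 19 + 0.550000 + 0.010419 = 19.560419
  hemisphere S, so the sign is −
  Longitude: 105 + 54/60 + 0.46/3600 = 105.900128
  hemisphere W, so the sign is −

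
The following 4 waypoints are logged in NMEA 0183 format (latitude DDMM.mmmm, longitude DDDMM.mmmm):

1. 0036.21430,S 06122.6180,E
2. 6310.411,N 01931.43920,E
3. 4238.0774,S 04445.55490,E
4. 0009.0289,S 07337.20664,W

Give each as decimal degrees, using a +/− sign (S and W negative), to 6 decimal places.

1. -0.603572, 61.376967
2. 63.173517, 19.523987
3. -42.634623, 44.759248
4. -0.150482, -73.620111

Point 1:
  φ: degrees = first 2 digits = 0, minutes = 36.2143; 0 + 36.2143/60 = 0.6035717
  hemisphere S, so the sign is −
  Longitude: degrees = first 3 digits = 61, minutes = 22.618; 61 + 22.618/60 = 61.3769667
  E ⇒ keep positive
Point 2:
  φ: split at 2 digits → 63° and 10.411′; 63 + 10.411/60 = 63.1735167
  N → positive
  λ: split at 3 digits → 019° and 31.4392′; 19 + 31.4392/60 = 19.5239867
  E → positive
Point 3:
  Latitude: split at 2 digits → 42° and 38.0774′; 42 + 38.0774/60 = 42.6346233
  S → negative
  λ: degrees = first 3 digits = 44, minutes = 45.5549; 44 + 45.5549/60 = 44.7592483
  E → positive
Point 4:
  Lat: split at 2 digits → 00° and 9.0289′; 0 + 9.0289/60 = 0.1504817
  S ⇒ negate
  λ: degrees = first 3 digits = 73, minutes = 37.20664; 73 + 37.20664/60 = 73.6201107
  hemisphere W, so the sign is −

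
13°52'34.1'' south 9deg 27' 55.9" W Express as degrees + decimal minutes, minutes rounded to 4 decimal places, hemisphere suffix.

13° 52.5683′ S, 9° 27.9317′ W

Lat: seconds/60 = 0.56833; minutes = 52 + 0.56833 = 52.568333
λ: seconds/60 = 0.93167; minutes = 27 + 0.93167 = 27.931667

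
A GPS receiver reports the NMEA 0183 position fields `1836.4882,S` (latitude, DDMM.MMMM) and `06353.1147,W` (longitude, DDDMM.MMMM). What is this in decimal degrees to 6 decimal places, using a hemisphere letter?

18.608137° S, 63.885245° W

Latitude: degrees = first 2 digits = 18, minutes = 36.4882; 18 + 36.4882/60 = 18.6081367
Longitude: split at 3 digits → 063° and 53.1147′; 63 + 53.1147/60 = 63.8852450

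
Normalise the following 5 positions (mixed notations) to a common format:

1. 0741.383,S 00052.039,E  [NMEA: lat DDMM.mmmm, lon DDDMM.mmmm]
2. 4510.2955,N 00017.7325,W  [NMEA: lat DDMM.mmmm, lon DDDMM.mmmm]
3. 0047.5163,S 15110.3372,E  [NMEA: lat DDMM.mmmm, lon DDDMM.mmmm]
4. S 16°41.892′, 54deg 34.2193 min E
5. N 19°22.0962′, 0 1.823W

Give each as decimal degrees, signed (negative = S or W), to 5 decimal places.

1. -7.68972, 0.86732
2. 45.17159, -0.29554
3. -0.79194, 151.17229
4. -16.69820, 54.57032
5. 19.36827, -0.03038

Point 1:
  Latitude: split at 2 digits → 07° and 41.383′; 7 + 41.383/60 = 7.689717
  S → negative
  Longitude: degrees = first 3 digits = 0, minutes = 52.039; 0 + 52.039/60 = 0.867317
  E → positive
Point 2:
  Latitude: degrees = first 2 digits = 45, minutes = 10.2955; 45 + 10.2955/60 = 45.171592
  N → positive
  Lon: split at 3 digits → 000° and 17.7325′; 0 + 17.7325/60 = 0.295542
  W ⇒ negate
Point 3:
  φ: degrees = first 2 digits = 0, minutes = 47.5163; 0 + 47.5163/60 = 0.791938
  hemisphere S, so the sign is −
  λ: split at 3 digits → 151° and 10.3372′; 151 + 10.3372/60 = 151.172287
  E → positive
Point 4:
  Latitude: 16 + 41.892/60 = 16.698200
  S ⇒ negate
  λ: 54 + 34.2193/60 = 54.570322
  E ⇒ keep positive
Point 5:
  Latitude: 22.0962′ = 0.368270°; total 19.368270
  N → positive
  λ: 1.823′ = 0.030383°; total 0.030383
  W ⇒ negate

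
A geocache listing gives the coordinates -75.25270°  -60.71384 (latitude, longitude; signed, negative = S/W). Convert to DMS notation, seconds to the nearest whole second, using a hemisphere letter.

Latitude is negative → S; |value| = 75.252700
Latitude: 0.252700 × 60 = 15.16200′ → 15′, remainder × 60 = 9.72″
Longitude is negative → W; |value| = 60.713840
Longitude: whole degrees 60; 42.83040′ → 42′ and 49.82″

75°15′10″ S, 60°42′50″ W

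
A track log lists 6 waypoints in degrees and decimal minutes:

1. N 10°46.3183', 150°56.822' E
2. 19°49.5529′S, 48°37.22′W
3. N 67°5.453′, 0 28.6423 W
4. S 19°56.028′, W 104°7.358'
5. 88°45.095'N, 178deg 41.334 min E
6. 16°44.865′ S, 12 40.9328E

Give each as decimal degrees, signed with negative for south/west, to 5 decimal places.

1. 10.77197, 150.94703
2. -19.82588, -48.62033
3. 67.09088, -0.47737
4. -19.93380, -104.12263
5. 88.75158, 178.68890
6. -16.74775, 12.68221

Point 1:
  Lat: 46.3183′ = 0.771972°; total 10.771972
  N → positive
  λ: 150 + 56.822/60 = 150.947033
  E → positive
Point 2:
  Latitude: 19 + 49.5529/60 = 19.825882
  S ⇒ negate
  λ: 37.22′ = 0.620333°; total 48.620333
  W ⇒ negate
Point 3:
  Latitude: 5.453′ = 0.090883°; total 67.090883
  N → positive
  Longitude: 28.6423′ = 0.477372°; total 0.477372
  W → negative
Point 4:
  Lat: 56.028′ = 0.933800°; total 19.933800
  hemisphere S, so the sign is −
  λ: 104 + 7.358/60 = 104.122633
  W ⇒ negate
Point 5:
  φ: 88 + 45.095/60 = 88.751583
  N ⇒ keep positive
  λ: 41.334′ = 0.688900°; total 178.688900
  E → positive
Point 6:
  φ: 44.865′ = 0.747750°; total 16.747750
  hemisphere S, so the sign is −
  Lon: 40.9328′ = 0.682213°; total 12.682213
  E → positive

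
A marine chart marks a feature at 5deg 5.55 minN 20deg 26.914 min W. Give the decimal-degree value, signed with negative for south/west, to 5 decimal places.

5.09250, -20.44857

Lat: 5 + 5.55/60 = 5.092500
N → positive
λ: 20 + 26.914/60 = 20.448567
W → negative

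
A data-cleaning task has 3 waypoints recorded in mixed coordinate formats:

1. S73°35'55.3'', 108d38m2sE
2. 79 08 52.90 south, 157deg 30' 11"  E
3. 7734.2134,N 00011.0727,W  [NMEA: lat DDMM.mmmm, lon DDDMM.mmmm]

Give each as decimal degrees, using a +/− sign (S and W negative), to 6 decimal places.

Point 1:
  Latitude: 73 + 35/60 + 55.3/3600 = 73.5986944
  S → negative
  Lon: 108 + 38/60 + 2/3600 = 108.6338889
  E ⇒ keep positive
Point 2:
  Lat: 79 + 8/60 + 52.9/3600 = 79.1480278
  S ⇒ negate
  Longitude: 157° + 30/60 + 11/3600 = 157 + 0.500000 + 0.003056 = 157.5030556
  E ⇒ keep positive
Point 3:
  φ: degrees = first 2 digits = 77, minutes = 34.2134; 77 + 34.2134/60 = 77.5702233
  N ⇒ keep positive
  Lon: degrees = first 3 digits = 0, minutes = 11.0727; 0 + 11.0727/60 = 0.1845450
  W → negative

1. -73.598694, 108.633889
2. -79.148028, 157.503056
3. 77.570223, -0.184545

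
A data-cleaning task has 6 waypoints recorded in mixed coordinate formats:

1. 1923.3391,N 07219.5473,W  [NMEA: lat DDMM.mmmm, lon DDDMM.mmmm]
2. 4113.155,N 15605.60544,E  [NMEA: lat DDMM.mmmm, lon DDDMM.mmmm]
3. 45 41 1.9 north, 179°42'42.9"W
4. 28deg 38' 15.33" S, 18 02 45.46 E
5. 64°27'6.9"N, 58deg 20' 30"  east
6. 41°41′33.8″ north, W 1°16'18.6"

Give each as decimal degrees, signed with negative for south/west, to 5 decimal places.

Point 1:
  Latitude: split at 2 digits → 19° and 23.3391′; 19 + 23.3391/60 = 19.388985
  N → positive
  Longitude: split at 3 digits → 072° and 19.5473′; 72 + 19.5473/60 = 72.325788
  hemisphere W, so the sign is −
Point 2:
  Lat: split at 2 digits → 41° and 13.155′; 41 + 13.155/60 = 41.219250
  N ⇒ keep positive
  Lon: degrees = first 3 digits = 156, minutes = 5.60544; 156 + 5.60544/60 = 156.093424
  E ⇒ keep positive
Point 3:
  Latitude: 45° + 41/60 + 1.9/3600 = 45 + 0.683333 + 0.000528 = 45.683861
  N → positive
  λ: 42′ + 42.9″ = 42.71500′; 179 + 42.71500/60 = 179.711917
  W ⇒ negate
Point 4:
  Latitude: 38′ + 15.33″ = 38.25550′; 28 + 38.25550/60 = 28.637592
  S → negative
  λ: 18° + 2/60 + 45.46/3600 = 18 + 0.033333 + 0.012628 = 18.045961
  E → positive
Point 5:
  φ: 27′ + 6.9″ = 27.11500′; 64 + 27.11500/60 = 64.451917
  N ⇒ keep positive
  Lon: 58° + 20/60 + 30/3600 = 58 + 0.333333 + 0.008333 = 58.341667
  E → positive
Point 6:
  Lat: 41′ + 33.8″ = 41.56333′; 41 + 41.56333/60 = 41.692722
  N → positive
  Lon: 16′ + 18.6″ = 16.31000′; 1 + 16.31000/60 = 1.271833
  W ⇒ negate

1. 19.38899, -72.32579
2. 41.21925, 156.09342
3. 45.68386, -179.71192
4. -28.63759, 18.04596
5. 64.45192, 58.34167
6. 41.69272, -1.27183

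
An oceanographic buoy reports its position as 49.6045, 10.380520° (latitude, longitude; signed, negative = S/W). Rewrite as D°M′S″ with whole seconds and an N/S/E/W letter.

φ: 0.604500 × 60 = 36.27000′ → 36′, remainder × 60 = 16.20″
Longitude: whole degrees 10; 22.83120′ → 22′ and 49.87″

49°36′16″ N, 10°22′50″ E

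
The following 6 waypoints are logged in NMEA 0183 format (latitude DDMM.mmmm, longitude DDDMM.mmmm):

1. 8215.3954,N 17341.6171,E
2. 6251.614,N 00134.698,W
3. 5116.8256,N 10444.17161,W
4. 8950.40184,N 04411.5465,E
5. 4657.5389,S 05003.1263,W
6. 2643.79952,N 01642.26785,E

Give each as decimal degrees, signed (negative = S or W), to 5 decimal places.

Point 1:
  Lat: split at 2 digits → 82° and 15.3954′; 82 + 15.3954/60 = 82.256590
  N → positive
  Lon: split at 3 digits → 173° and 41.6171′; 173 + 41.6171/60 = 173.693618
  E ⇒ keep positive
Point 2:
  Lat: split at 2 digits → 62° and 51.614′; 62 + 51.614/60 = 62.860233
  N ⇒ keep positive
  Longitude: degrees = first 3 digits = 1, minutes = 34.698; 1 + 34.698/60 = 1.578300
  W → negative
Point 3:
  Lat: degrees = first 2 digits = 51, minutes = 16.8256; 51 + 16.8256/60 = 51.280427
  N → positive
  Lon: split at 3 digits → 104° and 44.17161′; 104 + 44.17161/60 = 104.736194
  W ⇒ negate
Point 4:
  Lat: split at 2 digits → 89° and 50.40184′; 89 + 50.40184/60 = 89.840031
  N ⇒ keep positive
  Longitude: split at 3 digits → 044° and 11.5465′; 44 + 11.5465/60 = 44.192442
  E → positive
Point 5:
  Latitude: split at 2 digits → 46° and 57.5389′; 46 + 57.5389/60 = 46.958982
  hemisphere S, so the sign is −
  λ: degrees = first 3 digits = 50, minutes = 3.1263; 50 + 3.1263/60 = 50.052105
  W ⇒ negate
Point 6:
  Latitude: degrees = first 2 digits = 26, minutes = 43.79952; 26 + 43.79952/60 = 26.729992
  N → positive
  λ: degrees = first 3 digits = 16, minutes = 42.26785; 16 + 42.26785/60 = 16.704464
  E → positive

1. 82.25659, 173.69362
2. 62.86023, -1.57830
3. 51.28043, -104.73619
4. 89.84003, 44.19244
5. -46.95898, -50.05211
6. 26.72999, 16.70446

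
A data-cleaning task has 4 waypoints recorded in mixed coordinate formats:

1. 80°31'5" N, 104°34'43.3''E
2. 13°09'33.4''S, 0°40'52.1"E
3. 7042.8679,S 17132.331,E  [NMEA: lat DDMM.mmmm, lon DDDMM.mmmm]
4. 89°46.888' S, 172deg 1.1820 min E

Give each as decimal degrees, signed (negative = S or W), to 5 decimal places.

1. 80.51806, 104.57869
2. -13.15928, 0.68114
3. -70.71447, 171.53885
4. -89.78147, 172.01970

Point 1:
  φ: 31′ + 5″ = 31.08333′; 80 + 31.08333/60 = 80.518056
  N → positive
  Longitude: 34′ + 43.3″ = 34.72167′; 104 + 34.72167/60 = 104.578694
  E ⇒ keep positive
Point 2:
  Lat: 13° + 9/60 + 33.4/3600 = 13 + 0.150000 + 0.009278 = 13.159278
  S ⇒ negate
  Lon: 0 + 40/60 + 52.1/3600 = 0.681139
  E ⇒ keep positive
Point 3:
  Latitude: split at 2 digits → 70° and 42.8679′; 70 + 42.8679/60 = 70.714465
  S ⇒ negate
  λ: degrees = first 3 digits = 171, minutes = 32.331; 171 + 32.331/60 = 171.538850
  E → positive
Point 4:
  φ: 89 + 46.888/60 = 89.781467
  S → negative
  Lon: 1.182′ = 0.019700°; total 172.019700
  E → positive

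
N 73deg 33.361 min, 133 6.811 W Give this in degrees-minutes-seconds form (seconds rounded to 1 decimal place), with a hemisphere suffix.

73°33′21.7″ N, 133°06′48.7″ W

φ: fractional minutes 0.36100 × 60 = 21.660″
Longitude: 6.81100′ → 6′ and 0.81100 × 60 = 48.660″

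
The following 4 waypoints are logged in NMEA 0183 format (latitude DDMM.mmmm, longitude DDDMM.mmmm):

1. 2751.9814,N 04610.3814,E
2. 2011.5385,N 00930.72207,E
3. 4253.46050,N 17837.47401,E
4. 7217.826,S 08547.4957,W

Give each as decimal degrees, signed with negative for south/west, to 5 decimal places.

Point 1:
  Latitude: degrees = first 2 digits = 27, minutes = 51.9814; 27 + 51.9814/60 = 27.866357
  N → positive
  Longitude: split at 3 digits → 046° and 10.3814′; 46 + 10.3814/60 = 46.173023
  E ⇒ keep positive
Point 2:
  Lat: degrees = first 2 digits = 20, minutes = 11.5385; 20 + 11.5385/60 = 20.192308
  N ⇒ keep positive
  Longitude: degrees = first 3 digits = 9, minutes = 30.72207; 9 + 30.72207/60 = 9.512035
  E ⇒ keep positive
Point 3:
  Latitude: degrees = first 2 digits = 42, minutes = 53.4605; 42 + 53.4605/60 = 42.891008
  N ⇒ keep positive
  λ: degrees = first 3 digits = 178, minutes = 37.47401; 178 + 37.47401/60 = 178.624567
  E → positive
Point 4:
  Lat: degrees = first 2 digits = 72, minutes = 17.826; 72 + 17.826/60 = 72.297100
  S → negative
  λ: degrees = first 3 digits = 85, minutes = 47.4957; 85 + 47.4957/60 = 85.791595
  W ⇒ negate

1. 27.86636, 46.17302
2. 20.19231, 9.51203
3. 42.89101, 178.62457
4. -72.29710, -85.79160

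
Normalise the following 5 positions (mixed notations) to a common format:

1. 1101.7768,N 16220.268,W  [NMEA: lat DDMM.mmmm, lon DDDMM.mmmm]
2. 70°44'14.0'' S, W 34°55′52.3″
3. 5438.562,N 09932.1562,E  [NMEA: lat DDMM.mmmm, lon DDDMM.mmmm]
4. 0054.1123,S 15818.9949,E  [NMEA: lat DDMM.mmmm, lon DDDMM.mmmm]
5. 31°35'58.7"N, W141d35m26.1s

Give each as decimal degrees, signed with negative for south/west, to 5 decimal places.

Point 1:
  φ: split at 2 digits → 11° and 1.7768′; 11 + 1.7768/60 = 11.029613
  N → positive
  Longitude: degrees = first 3 digits = 162, minutes = 20.268; 162 + 20.268/60 = 162.337800
  hemisphere W, so the sign is −
Point 2:
  φ: 70° + 44/60 + 14/3600 = 70 + 0.733333 + 0.003889 = 70.737222
  hemisphere S, so the sign is −
  Longitude: 34 + 55/60 + 52.3/3600 = 34.931194
  W ⇒ negate
Point 3:
  Lat: degrees = first 2 digits = 54, minutes = 38.562; 54 + 38.562/60 = 54.642700
  N ⇒ keep positive
  Lon: split at 3 digits → 099° and 32.1562′; 99 + 32.1562/60 = 99.535937
  E ⇒ keep positive
Point 4:
  Latitude: split at 2 digits → 00° and 54.1123′; 0 + 54.1123/60 = 0.901872
  hemisphere S, so the sign is −
  Lon: split at 3 digits → 158° and 18.9949′; 158 + 18.9949/60 = 158.316582
  E ⇒ keep positive
Point 5:
  Lat: 31° + 35/60 + 58.7/3600 = 31 + 0.583333 + 0.016306 = 31.599639
  N → positive
  Lon: 141° + 35/60 + 26.1/3600 = 141 + 0.583333 + 0.007250 = 141.590583
  W → negative

1. 11.02961, -162.33780
2. -70.73722, -34.93119
3. 54.64270, 99.53594
4. -0.90187, 158.31658
5. 31.59964, -141.59058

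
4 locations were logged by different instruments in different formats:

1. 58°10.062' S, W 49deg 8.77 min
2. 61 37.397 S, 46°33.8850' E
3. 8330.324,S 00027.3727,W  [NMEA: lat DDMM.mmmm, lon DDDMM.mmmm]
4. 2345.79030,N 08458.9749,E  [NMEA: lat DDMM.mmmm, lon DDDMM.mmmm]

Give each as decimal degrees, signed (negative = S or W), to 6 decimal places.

1. -58.167700, -49.146167
2. -61.623283, 46.564750
3. -83.505400, -0.456212
4. 23.763172, 84.982915

Point 1:
  Lat: 58 + 10.062/60 = 58.1677000
  S → negative
  Lon: 8.77′ = 0.146167°; total 49.1461667
  W → negative
Point 2:
  Latitude: 61 + 37.397/60 = 61.6232833
  hemisphere S, so the sign is −
  Longitude: 46 + 33.885/60 = 46.5647500
  E ⇒ keep positive
Point 3:
  Latitude: split at 2 digits → 83° and 30.324′; 83 + 30.324/60 = 83.5054000
  S → negative
  Longitude: split at 3 digits → 000° and 27.3727′; 0 + 27.3727/60 = 0.4562117
  hemisphere W, so the sign is −
Point 4:
  Lat: degrees = first 2 digits = 23, minutes = 45.7903; 23 + 45.7903/60 = 23.7631717
  N ⇒ keep positive
  λ: split at 3 digits → 084° and 58.9749′; 84 + 58.9749/60 = 84.9829150
  E → positive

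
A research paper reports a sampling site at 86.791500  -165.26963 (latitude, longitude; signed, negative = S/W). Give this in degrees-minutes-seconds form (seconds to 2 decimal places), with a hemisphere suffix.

86°47′29.40″ N, 165°16′10.67″ W

Latitude: whole degrees 86; 47.49000′ → 47′ and 29.4000″
Longitude is negative → W; |value| = 165.269630
Longitude: 0.269630° → 16.17780′; 0.17780 × 60 = 10.6680″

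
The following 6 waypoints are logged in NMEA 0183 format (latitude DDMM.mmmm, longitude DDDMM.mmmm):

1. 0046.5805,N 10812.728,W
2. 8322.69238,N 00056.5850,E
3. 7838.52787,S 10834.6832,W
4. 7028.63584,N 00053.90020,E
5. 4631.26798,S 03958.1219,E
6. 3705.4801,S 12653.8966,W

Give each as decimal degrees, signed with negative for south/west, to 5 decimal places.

1. 0.77634, -108.21213
2. 83.37821, 0.94308
3. -78.64213, -108.57805
4. 70.47726, 0.89834
5. -46.52113, 39.96870
6. -37.09134, -126.89828

Point 1:
  Lat: degrees = first 2 digits = 0, minutes = 46.5805; 0 + 46.5805/60 = 0.776342
  N → positive
  Longitude: degrees = first 3 digits = 108, minutes = 12.728; 108 + 12.728/60 = 108.212133
  W ⇒ negate
Point 2:
  Lat: split at 2 digits → 83° and 22.69238′; 83 + 22.69238/60 = 83.378206
  N → positive
  Lon: split at 3 digits → 000° and 56.585′; 0 + 56.585/60 = 0.943083
  E → positive
Point 3:
  Latitude: degrees = first 2 digits = 78, minutes = 38.52787; 78 + 38.52787/60 = 78.642131
  hemisphere S, so the sign is −
  λ: split at 3 digits → 108° and 34.6832′; 108 + 34.6832/60 = 108.578053
  W → negative
Point 4:
  Lat: degrees = first 2 digits = 70, minutes = 28.63584; 70 + 28.63584/60 = 70.477264
  N → positive
  Longitude: split at 3 digits → 000° and 53.9002′; 0 + 53.9002/60 = 0.898337
  E ⇒ keep positive
Point 5:
  Latitude: split at 2 digits → 46° and 31.26798′; 46 + 31.26798/60 = 46.521133
  hemisphere S, so the sign is −
  λ: split at 3 digits → 039° and 58.1219′; 39 + 58.1219/60 = 39.968698
  E → positive
Point 6:
  Latitude: split at 2 digits → 37° and 5.4801′; 37 + 5.4801/60 = 37.091335
  S ⇒ negate
  Lon: split at 3 digits → 126° and 53.8966′; 126 + 53.8966/60 = 126.898277
  W → negative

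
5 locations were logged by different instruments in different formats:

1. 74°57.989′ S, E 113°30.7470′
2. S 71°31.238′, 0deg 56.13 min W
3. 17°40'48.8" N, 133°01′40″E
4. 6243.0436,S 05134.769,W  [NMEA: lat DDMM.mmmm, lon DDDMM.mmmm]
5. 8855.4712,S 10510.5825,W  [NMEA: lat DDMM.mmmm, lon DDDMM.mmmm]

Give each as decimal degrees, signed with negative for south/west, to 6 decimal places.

1. -74.966483, 113.512450
2. -71.520633, -0.935500
3. 17.680222, 133.027778
4. -62.717393, -51.579483
5. -88.924520, -105.176375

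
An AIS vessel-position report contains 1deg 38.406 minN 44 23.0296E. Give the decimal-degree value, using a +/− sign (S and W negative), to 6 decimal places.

Latitude: 1 + 38.406/60 = 1.6401000
N ⇒ keep positive
Lon: 23.0296′ = 0.383827°; total 44.3838267
E ⇒ keep positive

1.640100, 44.383827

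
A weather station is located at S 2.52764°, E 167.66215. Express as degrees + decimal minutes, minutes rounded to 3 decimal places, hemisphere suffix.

2° 31.658′ S, 167° 39.729′ E

Latitude: fractional part 0.527640 → 31.65840 minutes
Longitude: fractional part 0.662150 → 39.72900 minutes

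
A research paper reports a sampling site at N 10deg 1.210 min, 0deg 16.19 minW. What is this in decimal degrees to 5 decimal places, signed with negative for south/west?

φ: 1.21′ = 0.020167°; total 10.020167
N ⇒ keep positive
Lon: 0 + 16.19/60 = 0.269833
W ⇒ negate

10.02017, -0.26983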